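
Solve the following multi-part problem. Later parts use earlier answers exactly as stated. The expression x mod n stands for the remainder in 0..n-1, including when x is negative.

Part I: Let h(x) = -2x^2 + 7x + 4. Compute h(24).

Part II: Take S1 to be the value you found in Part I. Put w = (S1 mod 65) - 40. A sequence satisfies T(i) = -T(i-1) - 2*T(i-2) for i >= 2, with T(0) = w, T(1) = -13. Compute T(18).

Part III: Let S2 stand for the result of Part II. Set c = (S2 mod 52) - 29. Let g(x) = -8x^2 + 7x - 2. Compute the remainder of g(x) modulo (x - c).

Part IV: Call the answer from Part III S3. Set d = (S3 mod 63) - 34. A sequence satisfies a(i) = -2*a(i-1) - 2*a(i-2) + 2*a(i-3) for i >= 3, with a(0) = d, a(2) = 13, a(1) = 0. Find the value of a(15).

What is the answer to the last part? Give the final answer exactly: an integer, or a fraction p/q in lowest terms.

Part I: -2*(24)^2 + 7*(24)^1 + 4 = (-1152) + (168) + (4) = -980; answer -980
Part II: S1 = -980; w = 20; T(2) = -1*(-13) - 2*(20) = -27; iterating: T(2)=-27, T(3)=53, T(4)=1, T(5)=-107, T(6)=105, T(7)=109, T(8)=-319, T(9)=101, T(10)=537, T(11)=-739, T(12)=-335, T(13)=1813, T(14)=-1143, T(15)=-2483, T(16)=4769, T(17)=197, T(18)=-9735; answer -9735
Part III: S2 = -9735; c = 12; remainder = value at the root: -8*(12)^2 + 7*(12)^1 - 2 = (-1152) + (84) + (-2) = -1070; answer -1070
Part IV: S3 = -1070; d = -33; a(3) = -2*(13) - 2*(0) + 2*(-33) = -92; iterating: a(3)=-92, a(4)=158, a(5)=-106, a(6)=-288, a(7)=1104, a(8)=-1844, a(9)=904, a(10)=4088, a(11)=-13672, a(12)=20976, a(13)=-6432, a(14)=-56432, a(15)=167680; answer 167680

167680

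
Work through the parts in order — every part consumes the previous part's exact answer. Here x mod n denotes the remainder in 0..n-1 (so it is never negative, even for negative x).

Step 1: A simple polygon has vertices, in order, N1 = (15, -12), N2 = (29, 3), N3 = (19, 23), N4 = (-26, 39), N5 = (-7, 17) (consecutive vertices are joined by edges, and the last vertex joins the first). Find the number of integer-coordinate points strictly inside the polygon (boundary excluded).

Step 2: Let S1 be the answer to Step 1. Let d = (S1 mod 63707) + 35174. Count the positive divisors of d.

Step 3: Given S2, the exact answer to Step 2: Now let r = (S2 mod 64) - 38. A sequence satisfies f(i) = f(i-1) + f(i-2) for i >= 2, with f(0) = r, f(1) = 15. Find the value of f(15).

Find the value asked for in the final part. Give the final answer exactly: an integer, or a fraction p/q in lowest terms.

-3668

Step 1: cross terms: (15*3 - 29*-12)=393, (29*23 - 19*3)=610, (19*39 - -26*23)=1339, (-26*17 - -7*39)=-169, (-7*-12 - 15*17)=-171; twice the area = |2002| = 2002; area = 1001; boundary points = 1 + 10 + 1 + 1 + 1 = 14; strictly interior points = area - boundary/2 + 1 = 995; answer 995
Step 2: S1 = 995; d = 36169; 36169 = 7 * 5167; number of divisors = (1+1) * (1+1) = 4; answer 4
Step 3: S2 = 4; r = -34; f(2) = 1*(15) + 1*(-34) = -19; iterating: f(2)=-19, f(3)=-4, f(4)=-23, f(5)=-27, f(6)=-50, f(7)=-77, f(8)=-127, f(9)=-204, f(10)=-331, f(11)=-535, f(12)=-866, f(13)=-1401, f(14)=-2267, f(15)=-3668; answer -3668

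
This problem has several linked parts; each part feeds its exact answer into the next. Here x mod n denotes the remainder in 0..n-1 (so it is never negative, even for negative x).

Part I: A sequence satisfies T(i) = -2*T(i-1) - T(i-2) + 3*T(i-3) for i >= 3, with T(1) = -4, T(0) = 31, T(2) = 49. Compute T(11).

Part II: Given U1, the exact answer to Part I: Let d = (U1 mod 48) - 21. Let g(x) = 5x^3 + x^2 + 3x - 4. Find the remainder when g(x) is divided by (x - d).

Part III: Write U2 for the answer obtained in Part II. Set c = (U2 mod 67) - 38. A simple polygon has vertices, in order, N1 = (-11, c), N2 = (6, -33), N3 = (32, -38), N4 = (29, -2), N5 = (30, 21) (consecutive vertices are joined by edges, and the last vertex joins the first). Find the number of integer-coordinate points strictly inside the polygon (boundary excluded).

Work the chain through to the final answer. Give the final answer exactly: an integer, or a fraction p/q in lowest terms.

Part I: T(3) = -2*(49) - 1*(-4) + 3*(31) = -1; iterating: T(3)=-1, T(4)=-59, T(5)=266, T(6)=-476, T(7)=509, T(8)=256, T(9)=-2449, T(10)=6169, T(11)=-9121; answer -9121
Part II: U1 = -9121; d = 26; remainder = value at the root: 5*(26)^3 + 1*(26)^2 + 3*(26)^1 - 4 = (87880) + (676) + (78) + (-4) = 88630; answer 88630
Part III: U2 = 88630; c = 18; cross terms: (-11*-33 - 6*18)=255, (6*-38 - 32*-33)=828, (32*-2 - 29*-38)=1038, (29*21 - 30*-2)=669, (30*18 - -11*21)=771; twice the area = |3561| = 3561; area = 3561/2; boundary points = 17 + 1 + 3 + 1 + 1 = 23; strictly interior points = area - boundary/2 + 1 = 1770; answer 1770

1770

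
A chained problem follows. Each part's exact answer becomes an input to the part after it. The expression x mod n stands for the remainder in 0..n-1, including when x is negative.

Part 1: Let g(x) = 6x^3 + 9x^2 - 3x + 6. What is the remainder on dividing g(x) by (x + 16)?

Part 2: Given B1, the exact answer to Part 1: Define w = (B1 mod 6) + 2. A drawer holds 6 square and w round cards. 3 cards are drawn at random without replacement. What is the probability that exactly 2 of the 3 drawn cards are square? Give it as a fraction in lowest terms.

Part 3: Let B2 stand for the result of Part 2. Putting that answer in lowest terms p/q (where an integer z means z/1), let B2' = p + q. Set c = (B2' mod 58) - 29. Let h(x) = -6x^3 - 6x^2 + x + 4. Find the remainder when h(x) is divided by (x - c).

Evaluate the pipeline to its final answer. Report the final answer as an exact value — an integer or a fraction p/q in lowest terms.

-17622

Part 1: remainder = value at the root: 6*(-16)^3 + 9*(-16)^2 - 3*(-16)^1 + 6 = (-24576) + (2304) + (48) + (6) = -22218; answer -22218
Part 2: B1 = -22218; w = 2; total draws C(8,3) = 56; favorable C(6,2)*C(2,1) = 30; P = 15/28; answer 15/28
Part 3: B2 = 15/28; threaded value p + q = 43; c = 14; remainder = value at the root: -6*(14)^3 - 6*(14)^2 + 1*(14)^1 + 4 = (-16464) + (-1176) + (14) + (4) = -17622; answer -17622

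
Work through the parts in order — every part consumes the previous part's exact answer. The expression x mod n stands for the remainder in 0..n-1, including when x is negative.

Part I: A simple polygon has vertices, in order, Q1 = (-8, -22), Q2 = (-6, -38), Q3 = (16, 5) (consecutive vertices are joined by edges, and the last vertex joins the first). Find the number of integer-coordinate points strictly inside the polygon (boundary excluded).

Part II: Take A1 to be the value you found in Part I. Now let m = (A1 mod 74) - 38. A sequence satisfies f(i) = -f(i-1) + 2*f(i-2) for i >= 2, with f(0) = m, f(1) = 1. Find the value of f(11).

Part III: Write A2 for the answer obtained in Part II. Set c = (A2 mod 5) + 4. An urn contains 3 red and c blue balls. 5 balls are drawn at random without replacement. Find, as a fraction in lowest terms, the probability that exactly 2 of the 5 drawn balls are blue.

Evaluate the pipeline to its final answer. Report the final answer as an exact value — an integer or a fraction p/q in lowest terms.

5/28

Part I: cross terms: (-8*-38 - -6*-22)=172, (-6*5 - 16*-38)=578, (16*-22 - -8*5)=-312; twice the area = |438| = 438; area = 219; boundary points = 2 + 1 + 3 = 6; strictly interior points = area - boundary/2 + 1 = 217; answer 217
Part II: A1 = 217; m = 31; f(2) = -1*(1) + 2*(31) = 61; iterating: f(2)=61, f(3)=-59, f(4)=181, f(5)=-299, f(6)=661, f(7)=-1259, f(8)=2581, f(9)=-5099, f(10)=10261, f(11)=-20459; answer -20459
Part III: A2 = -20459; c = 5; total draws C(8,5) = 56; favorable C(5,2)*C(3,3) = 10; P = 5/28; answer 5/28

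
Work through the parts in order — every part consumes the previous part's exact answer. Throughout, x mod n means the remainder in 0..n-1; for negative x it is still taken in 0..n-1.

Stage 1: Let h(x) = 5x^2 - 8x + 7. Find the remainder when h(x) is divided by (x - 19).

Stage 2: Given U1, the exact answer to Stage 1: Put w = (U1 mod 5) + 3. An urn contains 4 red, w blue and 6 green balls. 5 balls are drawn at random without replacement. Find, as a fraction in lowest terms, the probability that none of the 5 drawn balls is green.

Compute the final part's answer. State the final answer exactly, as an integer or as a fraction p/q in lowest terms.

7/429

Stage 1: remainder = value at the root: 5*(19)^2 - 8*(19)^1 + 7 = (1805) + (-152) + (7) = 1660; answer 1660
Stage 2: U1 = 1660; w = 3; total draws C(13,5) = 1287; favorable C(7,5) = 21; P = 7/429; answer 7/429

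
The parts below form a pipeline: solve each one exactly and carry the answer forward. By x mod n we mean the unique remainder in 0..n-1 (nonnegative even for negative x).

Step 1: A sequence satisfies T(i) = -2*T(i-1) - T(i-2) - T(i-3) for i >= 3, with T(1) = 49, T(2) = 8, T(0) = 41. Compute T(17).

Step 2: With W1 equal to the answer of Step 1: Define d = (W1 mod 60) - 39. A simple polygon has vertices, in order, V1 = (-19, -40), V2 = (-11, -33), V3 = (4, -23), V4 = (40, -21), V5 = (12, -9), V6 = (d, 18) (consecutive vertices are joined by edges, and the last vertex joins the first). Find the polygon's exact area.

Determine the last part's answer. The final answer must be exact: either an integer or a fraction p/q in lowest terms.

1269/2

Step 1: T(3) = -2*(8) - 1*(49) - 1*(41) = -106; iterating: T(3)=-106, T(4)=155, T(5)=-212, T(6)=375, T(7)=-693, T(8)=1223, T(9)=-2128, T(10)=3726, T(11)=-6547, T(12)=11496, T(13)=-20171, T(14)=35393, T(15)=-62111, T(16)=109000, T(17)=-191282; answer -191282
Step 2: W1 = -191282; d = 19; cross terms: (-19*-33 - -11*-40)=187, (-11*-23 - 4*-33)=385, (4*-21 - 40*-23)=836, (40*-9 - 12*-21)=-108, (12*18 - 19*-9)=387, (19*-40 - -19*18)=-418; twice the area = |1269| = 1269; area = 1269/2; answer 1269/2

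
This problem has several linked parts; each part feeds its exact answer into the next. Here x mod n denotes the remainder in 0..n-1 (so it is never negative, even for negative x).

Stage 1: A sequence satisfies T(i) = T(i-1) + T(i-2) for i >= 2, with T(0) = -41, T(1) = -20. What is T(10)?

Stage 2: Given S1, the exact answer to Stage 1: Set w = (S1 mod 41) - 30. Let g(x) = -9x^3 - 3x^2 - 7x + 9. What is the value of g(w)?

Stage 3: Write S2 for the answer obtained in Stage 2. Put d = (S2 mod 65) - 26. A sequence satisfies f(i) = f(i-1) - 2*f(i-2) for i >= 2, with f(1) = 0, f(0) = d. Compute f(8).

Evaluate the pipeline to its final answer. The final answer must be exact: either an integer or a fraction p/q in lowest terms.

-420

Stage 1: T(2) = 1*(-20) + 1*(-41) = -61; iterating: T(2)=-61, T(3)=-81, T(4)=-142, T(5)=-223, T(6)=-365, T(7)=-588, T(8)=-953, T(9)=-1541, T(10)=-2494; answer -2494
Stage 2: S1 = -2494; w = -23; -9*(-23)^3 - 3*(-23)^2 - 7*(-23)^1 + 9 = (109503) + (-1587) + (161) + (9) = 108086; answer 108086
Stage 3: S2 = 108086; d = 30; f(2) = 1*(0) - 2*(30) = -60; iterating: f(2)=-60, f(3)=-60, f(4)=60, f(5)=180, f(6)=60, f(7)=-300, f(8)=-420; answer -420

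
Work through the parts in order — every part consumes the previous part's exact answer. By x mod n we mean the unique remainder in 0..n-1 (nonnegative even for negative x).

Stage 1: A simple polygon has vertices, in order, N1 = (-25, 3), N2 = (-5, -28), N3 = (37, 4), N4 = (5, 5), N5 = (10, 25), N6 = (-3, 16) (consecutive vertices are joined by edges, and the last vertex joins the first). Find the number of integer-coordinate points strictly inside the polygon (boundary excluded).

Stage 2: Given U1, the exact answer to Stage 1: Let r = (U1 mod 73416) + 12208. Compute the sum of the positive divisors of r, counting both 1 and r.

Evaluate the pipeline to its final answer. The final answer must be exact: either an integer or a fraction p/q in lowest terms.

Stage 1: cross terms: (-25*-28 - -5*3)=715, (-5*4 - 37*-28)=1016, (37*5 - 5*4)=165, (5*25 - 10*5)=75, (10*16 - -3*25)=235, (-3*3 - -25*16)=391; twice the area = |2597| = 2597; area = 2597/2; boundary points = 1 + 2 + 1 + 5 + 1 + 1 = 11; strictly interior points = area - boundary/2 + 1 = 1294; answer 1294
Stage 2: U1 = 1294; r = 13502; 13502 = 2 * 43 * 157; sigma = (1 + 2) * (1 + 43) * (1 + 157) = 3 * 44 * 158 = 20856; answer 20856

20856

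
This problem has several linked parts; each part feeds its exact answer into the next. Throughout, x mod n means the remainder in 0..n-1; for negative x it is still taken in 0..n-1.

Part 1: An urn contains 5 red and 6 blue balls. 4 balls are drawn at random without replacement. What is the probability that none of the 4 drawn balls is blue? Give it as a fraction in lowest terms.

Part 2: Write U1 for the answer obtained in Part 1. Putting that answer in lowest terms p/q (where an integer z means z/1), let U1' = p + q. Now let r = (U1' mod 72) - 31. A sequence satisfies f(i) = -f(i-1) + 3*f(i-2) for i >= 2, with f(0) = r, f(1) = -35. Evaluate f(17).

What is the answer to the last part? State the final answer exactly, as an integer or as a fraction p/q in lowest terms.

-32701949

Part 1: total draws C(11,4) = 330; favorable C(5,4) = 5; P = 1/66; answer 1/66
Part 2: U1 = 1/66; threaded value p + q = 67; r = 36; f(2) = -1*(-35) + 3*(36) = 143; iterating: f(2)=143, f(3)=-248, f(4)=677, f(5)=-1421, f(6)=3452, f(7)=-7715, f(8)=18071, f(9)=-41216, f(10)=95429, f(11)=-219077, f(12)=505364, f(13)=-1162595, f(14)=2678687, f(15)=-6166472, f(16)=14202533, f(17)=-32701949; answer -32701949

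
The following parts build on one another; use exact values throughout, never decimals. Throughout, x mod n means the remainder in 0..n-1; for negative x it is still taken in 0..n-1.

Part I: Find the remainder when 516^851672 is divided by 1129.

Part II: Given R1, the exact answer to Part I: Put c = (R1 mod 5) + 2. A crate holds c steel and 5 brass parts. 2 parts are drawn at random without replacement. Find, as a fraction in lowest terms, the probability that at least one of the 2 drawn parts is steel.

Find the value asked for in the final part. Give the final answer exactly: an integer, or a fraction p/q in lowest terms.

Part I: squarings mod 1129: 516^1=516, 516^2=941, 516^4=345, 516^8=480, 516^16=84, 516^32=282, 516^64=494, 516^128=172, 516^256=230, 516^512=966, 516^1024=602, 516^2048=1124, 516^4096=25, 516^8192=625, 516^16384=1120, 516^32768=81, 516^65536=916, 516^131072=209, 516^262144=779, 516^524288=568; 516^851672 = 516^8 * 516^16 * 516^64 * 516^128 * 516^512 * 516^1024 * 516^2048 * 516^4096 * 516^8192 * 516^16384 * 516^32768 * 516^262144 * 516^524288 = 282 (mod 1129); answer 282
Part II: R1 = 282; c = 4; total draws C(9,2) = 36; complement C(5,2) = 10; favorable 36 - 10 = 26; P = 13/18; answer 13/18

13/18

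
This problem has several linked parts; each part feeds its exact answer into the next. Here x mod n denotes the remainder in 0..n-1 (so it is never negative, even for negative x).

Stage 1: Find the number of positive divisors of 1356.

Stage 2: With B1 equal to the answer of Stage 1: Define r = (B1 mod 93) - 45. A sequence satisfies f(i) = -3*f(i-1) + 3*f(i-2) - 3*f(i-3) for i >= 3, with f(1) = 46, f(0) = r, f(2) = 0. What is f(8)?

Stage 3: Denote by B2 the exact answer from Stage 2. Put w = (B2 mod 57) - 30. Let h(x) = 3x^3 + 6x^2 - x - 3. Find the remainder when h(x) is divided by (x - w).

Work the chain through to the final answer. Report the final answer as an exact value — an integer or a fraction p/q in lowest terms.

-27

Stage 1: 1356 = 2^2 * 3 * 113; number of divisors = (2+1) * (1+1) * (1+1) = 12; answer 12
Stage 2: B1 = 12; r = -33; f(3) = -3*(0) + 3*(46) - 3*(-33) = 237; iterating: f(3)=237, f(4)=-849, f(5)=3258, f(6)=-13032, f(7)=51417, f(8)=-203121; answer -203121
Stage 3: B2 = -203121; w = -3; remainder = value at the root: 3*(-3)^3 + 6*(-3)^2 - 1*(-3)^1 - 3 = (-81) + (54) + (3) + (-3) = -27; answer -27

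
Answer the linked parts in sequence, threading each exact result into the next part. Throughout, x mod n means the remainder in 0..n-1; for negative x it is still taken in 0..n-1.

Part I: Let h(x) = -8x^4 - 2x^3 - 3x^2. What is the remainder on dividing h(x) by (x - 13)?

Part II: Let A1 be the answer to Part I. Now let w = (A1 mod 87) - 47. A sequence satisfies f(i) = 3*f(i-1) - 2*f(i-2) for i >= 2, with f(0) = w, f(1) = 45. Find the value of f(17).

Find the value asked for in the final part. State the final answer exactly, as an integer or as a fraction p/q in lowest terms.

7864245

Part I: remainder = value at the root: -8*(13)^4 - 2*(13)^3 - 3*(13)^2 = (-228488) + (-4394) + (-507) = -233389; answer -233389
Part II: A1 = -233389; w = -15; f(2) = 3*(45) - 2*(-15) = 165; iterating: f(2)=165, f(3)=405, f(4)=885, f(5)=1845, f(6)=3765, f(7)=7605, f(8)=15285, f(9)=30645, f(10)=61365, f(11)=122805, f(12)=245685, f(13)=491445, f(14)=982965, f(15)=1966005, f(16)=3932085, f(17)=7864245; answer 7864245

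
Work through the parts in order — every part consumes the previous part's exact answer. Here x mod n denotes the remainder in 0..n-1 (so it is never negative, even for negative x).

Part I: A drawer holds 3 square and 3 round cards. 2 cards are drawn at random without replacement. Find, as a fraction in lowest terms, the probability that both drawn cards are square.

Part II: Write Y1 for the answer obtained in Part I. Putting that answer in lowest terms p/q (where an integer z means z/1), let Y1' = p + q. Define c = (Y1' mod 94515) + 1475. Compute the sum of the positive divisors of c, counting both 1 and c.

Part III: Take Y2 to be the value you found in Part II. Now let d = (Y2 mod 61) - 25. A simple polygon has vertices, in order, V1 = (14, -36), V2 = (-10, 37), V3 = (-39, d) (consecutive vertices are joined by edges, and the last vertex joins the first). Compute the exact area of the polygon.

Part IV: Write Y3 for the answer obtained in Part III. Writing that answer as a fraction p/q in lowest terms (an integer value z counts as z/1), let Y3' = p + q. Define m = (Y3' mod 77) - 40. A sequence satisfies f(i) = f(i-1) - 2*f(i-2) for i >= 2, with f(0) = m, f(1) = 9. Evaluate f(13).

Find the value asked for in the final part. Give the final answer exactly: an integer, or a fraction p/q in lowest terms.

1971

Part I: total draws C(6,2) = 15; favorable C(3,2) = 3; P = 1/5; answer 1/5
Part II: Y1 = 1/5; threaded value p + q = 6; c = 1481; 1481 is prime, so its only divisors are 1 and 1481; sigma = 1 + 1481 = 1482; answer 1482
Part III: Y2 = 1482; d = -7; cross terms: (14*37 - -10*-36)=158, (-10*-7 - -39*37)=1513, (-39*-36 - 14*-7)=1502; twice the area = |3173| = 3173; area = 3173/2; answer 3173/2
Part IV: Y3 = 3173/2; threaded value p + q = 3175; m = -22; f(2) = 1*(9) - 2*(-22) = 53; iterating: f(2)=53, f(3)=35, f(4)=-71, f(5)=-141, f(6)=1, f(7)=283, f(8)=281, f(9)=-285, f(10)=-847, f(11)=-277, f(12)=1417, f(13)=1971; answer 1971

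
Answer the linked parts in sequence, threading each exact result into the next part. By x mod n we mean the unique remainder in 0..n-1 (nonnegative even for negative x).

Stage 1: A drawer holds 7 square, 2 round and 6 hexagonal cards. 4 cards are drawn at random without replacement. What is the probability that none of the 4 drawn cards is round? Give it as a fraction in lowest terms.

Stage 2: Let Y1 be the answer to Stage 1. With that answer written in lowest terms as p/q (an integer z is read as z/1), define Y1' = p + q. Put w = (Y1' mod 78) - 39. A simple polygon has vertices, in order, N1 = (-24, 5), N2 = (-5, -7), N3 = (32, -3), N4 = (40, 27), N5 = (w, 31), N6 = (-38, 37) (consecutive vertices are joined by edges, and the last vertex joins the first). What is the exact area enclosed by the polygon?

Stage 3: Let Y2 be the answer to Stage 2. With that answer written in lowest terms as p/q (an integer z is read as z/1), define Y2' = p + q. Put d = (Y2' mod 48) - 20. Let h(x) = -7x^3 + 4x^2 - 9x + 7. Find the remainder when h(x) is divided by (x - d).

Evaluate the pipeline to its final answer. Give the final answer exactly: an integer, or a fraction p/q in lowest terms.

-413

Stage 1: total draws C(15,4) = 1365; favorable C(13,4) = 715; P = 11/21; answer 11/21
Stage 2: Y1 = 11/21; threaded value p + q = 32; w = -7; cross terms: (-24*-7 - -5*5)=193, (-5*-3 - 32*-7)=239, (32*27 - 40*-3)=984, (40*31 - -7*27)=1429, (-7*37 - -38*31)=919, (-38*5 - -24*37)=698; twice the area = |4462| = 4462; area = 2231; answer 2231
Stage 3: Y2 = 2231; threaded value p + q = 2232; d = 4; remainder = value at the root: -7*(4)^3 + 4*(4)^2 - 9*(4)^1 + 7 = (-448) + (64) + (-36) + (7) = -413; answer -413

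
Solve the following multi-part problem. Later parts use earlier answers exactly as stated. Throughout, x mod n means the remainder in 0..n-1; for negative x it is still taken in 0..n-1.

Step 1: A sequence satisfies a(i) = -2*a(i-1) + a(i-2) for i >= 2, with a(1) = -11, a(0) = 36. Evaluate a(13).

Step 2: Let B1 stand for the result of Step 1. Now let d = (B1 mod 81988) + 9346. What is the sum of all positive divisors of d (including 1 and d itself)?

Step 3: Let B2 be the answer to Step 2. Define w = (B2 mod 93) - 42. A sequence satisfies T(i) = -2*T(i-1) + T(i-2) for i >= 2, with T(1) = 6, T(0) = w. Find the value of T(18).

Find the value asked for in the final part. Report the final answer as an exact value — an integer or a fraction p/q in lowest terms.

-6235059

Step 1: a(2) = -2*(-11) + 1*(36) = 58; iterating: a(2)=58, a(3)=-127, a(4)=312, a(5)=-751, a(6)=1814, a(7)=-4379, a(8)=10572, a(9)=-25523, a(10)=61618, a(11)=-148759, a(12)=359136, a(13)=-867031; answer -867031
Step 2: B1 = -867031; d = 44183; 44183 = 17 * 23 * 113; sigma = (1 + 17) * (1 + 23) * (1 + 113) = 18 * 24 * 114 = 49248; answer 49248
Step 3: B2 = 49248; w = 9; T(2) = -2*(6) + 1*(9) = -3; iterating: T(2)=-3, T(3)=12, T(4)=-27, T(5)=66, T(6)=-159, T(7)=384, T(8)=-927, T(9)=2238, T(10)=-5403, T(11)=13044, T(12)=-31491, T(13)=76026, T(14)=-183543, T(15)=443112, T(16)=-1069767, T(17)=2582646, T(18)=-6235059; answer -6235059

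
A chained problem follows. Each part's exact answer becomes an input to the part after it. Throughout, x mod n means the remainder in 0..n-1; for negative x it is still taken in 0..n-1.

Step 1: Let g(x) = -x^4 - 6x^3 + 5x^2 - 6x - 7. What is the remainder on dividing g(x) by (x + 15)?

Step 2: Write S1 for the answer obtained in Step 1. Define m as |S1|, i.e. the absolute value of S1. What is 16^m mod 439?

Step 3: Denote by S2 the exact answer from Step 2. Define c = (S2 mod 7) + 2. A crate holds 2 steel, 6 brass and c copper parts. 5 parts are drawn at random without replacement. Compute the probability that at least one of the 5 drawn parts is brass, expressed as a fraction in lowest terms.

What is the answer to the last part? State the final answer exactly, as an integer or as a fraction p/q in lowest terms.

Step 1: remainder = value at the root: -1*(-15)^4 - 6*(-15)^3 + 5*(-15)^2 - 6*(-15)^1 - 7 = (-50625) + (20250) + (1125) + (90) + (-7) = -29167; answer -29167
Step 2: S1 = -29167; m = 29167; squarings mod 439: 16^1=16, 16^2=256, 16^4=125, 16^8=260, 16^16=433, 16^32=36, 16^64=418, 16^128=2, 16^256=4, 16^512=16, 16^1024=256, 16^2048=125, 16^4096=260, 16^8192=433, 16^16384=36; 16^29167 = 16^1 * 16^2 * 16^4 * 16^8 * 16^32 * 16^64 * 16^128 * 16^256 * 16^4096 * 16^8192 * 16^16384 = 141 (mod 439); answer 141
Step 3: S2 = 141; c = 3; total draws C(11,5) = 462; complement C(5,5) = 1; favorable 462 - 1 = 461; P = 461/462; answer 461/462

461/462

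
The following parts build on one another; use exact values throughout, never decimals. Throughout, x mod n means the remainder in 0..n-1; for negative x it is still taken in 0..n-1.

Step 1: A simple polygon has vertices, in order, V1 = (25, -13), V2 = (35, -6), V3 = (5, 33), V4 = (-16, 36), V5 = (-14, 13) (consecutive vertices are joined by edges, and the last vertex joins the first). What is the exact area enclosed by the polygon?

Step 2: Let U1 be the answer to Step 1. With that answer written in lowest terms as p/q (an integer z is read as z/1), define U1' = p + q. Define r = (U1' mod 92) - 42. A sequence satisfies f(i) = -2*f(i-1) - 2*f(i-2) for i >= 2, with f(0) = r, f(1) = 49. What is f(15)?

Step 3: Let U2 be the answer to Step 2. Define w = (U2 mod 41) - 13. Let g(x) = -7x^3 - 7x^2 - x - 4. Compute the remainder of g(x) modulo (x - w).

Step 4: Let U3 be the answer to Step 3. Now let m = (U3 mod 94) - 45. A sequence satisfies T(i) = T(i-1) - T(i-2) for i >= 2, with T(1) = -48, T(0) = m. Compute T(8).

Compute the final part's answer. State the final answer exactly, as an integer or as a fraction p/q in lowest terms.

Step 1: cross terms: (25*-6 - 35*-13)=305, (35*33 - 5*-6)=1185, (5*36 - -16*33)=708, (-16*13 - -14*36)=296, (-14*-13 - 25*13)=-143; twice the area = |2351| = 2351; area = 2351/2; answer 2351/2
Step 2: U1 = 2351/2; threaded value p + q = 2353; r = 11; f(2) = -2*(49) - 2*(11) = -120; iterating: f(2)=-120, f(3)=142, f(4)=-44, f(5)=-196, f(6)=480, f(7)=-568, f(8)=176, f(9)=784, f(10)=-1920, f(11)=2272, f(12)=-704, f(13)=-3136, f(14)=7680, f(15)=-9088; answer -9088
Step 3: U2 = -9088; w = 1; remainder = value at the root: -7*(1)^3 - 7*(1)^2 - 1*(1)^1 - 4 = (-7) + (-7) + (-1) + (-4) = -19; answer -19
Step 4: U3 = -19; m = 30; T(2) = 1*(-48) - 1*(30) = -78; iterating: T(2)=-78, T(3)=-30, T(4)=48, T(5)=78, T(6)=30, T(7)=-48, T(8)=-78; answer -78

-78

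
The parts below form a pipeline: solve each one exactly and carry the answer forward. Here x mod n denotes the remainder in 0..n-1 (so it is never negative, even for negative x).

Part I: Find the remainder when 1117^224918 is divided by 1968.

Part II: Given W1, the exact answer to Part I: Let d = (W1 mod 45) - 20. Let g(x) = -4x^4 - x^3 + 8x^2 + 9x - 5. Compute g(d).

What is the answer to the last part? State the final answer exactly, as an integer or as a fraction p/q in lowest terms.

-9

Part I: squarings mod 1968: 1117^1=1117, 1117^2=1945, 1117^4=529, 1117^8=385, 1117^16=625, 1117^32=961, 1117^64=529, 1117^128=385, 1117^256=625, 1117^512=961, 1117^1024=529, 1117^2048=385, 1117^4096=625, 1117^8192=961, 1117^16384=529, 1117^32768=385, 1117^65536=625, 1117^131072=961; 1117^224918 = 1117^2 * 1117^4 * 1117^16 * 1117^128 * 1117^512 * 1117^1024 * 1117^2048 * 1117^8192 * 1117^16384 * 1117^65536 * 1117^131072 = 1369 (mod 1968); answer 1369
Part II: W1 = 1369; d = -1; -4*(-1)^4 - 1*(-1)^3 + 8*(-1)^2 + 9*(-1)^1 - 5 = (-4) + (1) + (8) + (-9) + (-5) = -9; answer -9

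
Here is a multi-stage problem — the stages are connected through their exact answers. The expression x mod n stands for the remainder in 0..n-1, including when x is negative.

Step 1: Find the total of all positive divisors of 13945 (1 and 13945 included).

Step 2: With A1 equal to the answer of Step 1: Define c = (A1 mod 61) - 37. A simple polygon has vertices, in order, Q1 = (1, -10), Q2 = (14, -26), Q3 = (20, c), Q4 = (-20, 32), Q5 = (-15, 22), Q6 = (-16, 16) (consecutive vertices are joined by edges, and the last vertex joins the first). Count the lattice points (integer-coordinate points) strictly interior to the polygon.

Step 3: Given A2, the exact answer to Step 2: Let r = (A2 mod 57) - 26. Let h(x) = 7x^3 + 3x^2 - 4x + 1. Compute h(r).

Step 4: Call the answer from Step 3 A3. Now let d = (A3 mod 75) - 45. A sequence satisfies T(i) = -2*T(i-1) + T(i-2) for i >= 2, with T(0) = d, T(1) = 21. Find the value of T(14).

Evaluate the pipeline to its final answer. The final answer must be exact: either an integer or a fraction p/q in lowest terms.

-3168706

Step 1: 13945 = 5 * 2789; sigma = (1 + 5) * (1 + 2789) = 6 * 2790 = 16740; answer 16740
Step 2: A1 = 16740; c = -11; cross terms: (1*-26 - 14*-10)=114, (14*-11 - 20*-26)=366, (20*32 - -20*-11)=420, (-20*22 - -15*32)=40, (-15*16 - -16*22)=112, (-16*-10 - 1*16)=144; twice the area = |1196| = 1196; area = 598; boundary points = 1 + 3 + 1 + 5 + 1 + 1 = 12; strictly interior points = area - boundary/2 + 1 = 593; answer 593
Step 3: A2 = 593; r = -3; 7*(-3)^3 + 3*(-3)^2 - 4*(-3)^1 + 1 = (-189) + (27) + (12) + (1) = -149; answer -149
Step 4: A3 = -149; d = -44; T(2) = -2*(21) + 1*(-44) = -86; iterating: T(2)=-86, T(3)=193, T(4)=-472, T(5)=1137, T(6)=-2746, T(7)=6629, T(8)=-16004, T(9)=38637, T(10)=-93278, T(11)=225193, T(12)=-543664, T(13)=1312521, T(14)=-3168706; answer -3168706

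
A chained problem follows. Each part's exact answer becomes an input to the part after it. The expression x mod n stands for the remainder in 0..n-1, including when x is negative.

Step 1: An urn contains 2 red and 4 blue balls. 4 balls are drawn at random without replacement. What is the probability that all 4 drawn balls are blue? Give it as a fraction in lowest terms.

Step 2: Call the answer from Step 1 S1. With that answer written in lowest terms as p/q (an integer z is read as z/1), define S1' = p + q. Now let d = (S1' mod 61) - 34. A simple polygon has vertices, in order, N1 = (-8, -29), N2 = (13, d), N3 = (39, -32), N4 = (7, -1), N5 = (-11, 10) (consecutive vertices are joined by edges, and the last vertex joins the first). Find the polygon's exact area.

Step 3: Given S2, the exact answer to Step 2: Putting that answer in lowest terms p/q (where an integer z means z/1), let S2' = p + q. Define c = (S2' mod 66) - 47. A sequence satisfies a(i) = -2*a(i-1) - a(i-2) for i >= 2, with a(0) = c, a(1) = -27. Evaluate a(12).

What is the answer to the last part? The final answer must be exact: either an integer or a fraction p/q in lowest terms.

841

Step 1: total draws C(6,4) = 15; favorable C(4,4) = 1; P = 1/15; answer 1/15
Step 2: S1 = 1/15; threaded value p + q = 16; d = -18; cross terms: (-8*-18 - 13*-29)=521, (13*-32 - 39*-18)=286, (39*-1 - 7*-32)=185, (7*10 - -11*-1)=59, (-11*-29 - -8*10)=399; twice the area = |1450| = 1450; area = 725; answer 725
Step 3: S2 = 725; threaded value p + q = 726; c = -47; a(2) = -2*(-27) - 1*(-47) = 101; iterating: a(2)=101, a(3)=-175, a(4)=249, a(5)=-323, a(6)=397, a(7)=-471, a(8)=545, a(9)=-619, a(10)=693, a(11)=-767, a(12)=841; answer 841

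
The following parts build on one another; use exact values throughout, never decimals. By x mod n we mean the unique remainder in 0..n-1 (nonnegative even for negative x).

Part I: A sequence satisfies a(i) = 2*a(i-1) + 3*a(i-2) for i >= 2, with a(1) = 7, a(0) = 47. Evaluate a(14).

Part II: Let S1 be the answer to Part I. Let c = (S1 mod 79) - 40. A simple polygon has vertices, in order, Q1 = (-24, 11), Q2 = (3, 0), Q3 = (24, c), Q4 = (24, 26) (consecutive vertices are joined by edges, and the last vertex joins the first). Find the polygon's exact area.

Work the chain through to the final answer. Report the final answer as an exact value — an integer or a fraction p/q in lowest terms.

Part I: a(2) = 2*(7) + 3*(47) = 155; iterating: a(2)=155, a(3)=331, a(4)=1127, a(5)=3247, a(6)=9875, a(7)=29491, a(8)=88607, a(9)=265687, a(10)=797195, a(11)=2391451, a(12)=7174487, a(13)=21523327, a(14)=64570115; answer 64570115
Part II: S1 = 64570115; c = -22; cross terms: (-24*0 - 3*11)=-33, (3*-22 - 24*0)=-66, (24*26 - 24*-22)=1152, (24*11 - -24*26)=888; twice the area = |1941| = 1941; area = 1941/2; answer 1941/2

1941/2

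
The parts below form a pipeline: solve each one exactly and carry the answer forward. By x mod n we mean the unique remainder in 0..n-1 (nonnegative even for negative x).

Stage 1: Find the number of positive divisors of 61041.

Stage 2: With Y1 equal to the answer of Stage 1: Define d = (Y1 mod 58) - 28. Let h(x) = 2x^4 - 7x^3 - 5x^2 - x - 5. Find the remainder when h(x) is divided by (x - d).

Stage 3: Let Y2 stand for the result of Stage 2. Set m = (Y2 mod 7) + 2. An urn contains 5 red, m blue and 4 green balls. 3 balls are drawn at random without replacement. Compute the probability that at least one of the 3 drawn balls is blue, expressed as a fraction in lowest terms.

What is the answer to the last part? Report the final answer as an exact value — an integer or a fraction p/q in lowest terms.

10/13

Stage 1: 61041 = 3 * 20347; number of divisors = (1+1) * (1+1) = 4; answer 4
Stage 2: Y1 = 4; d = -24; remainder = value at the root: 2*(-24)^4 - 7*(-24)^3 - 5*(-24)^2 - 1*(-24)^1 - 5 = (663552) + (96768) + (-2880) + (24) + (-5) = 757459; answer 757459
Stage 3: Y2 = 757459; m = 5; total draws C(14,3) = 364; complement C(9,3) = 84; favorable 364 - 84 = 280; P = 10/13; answer 10/13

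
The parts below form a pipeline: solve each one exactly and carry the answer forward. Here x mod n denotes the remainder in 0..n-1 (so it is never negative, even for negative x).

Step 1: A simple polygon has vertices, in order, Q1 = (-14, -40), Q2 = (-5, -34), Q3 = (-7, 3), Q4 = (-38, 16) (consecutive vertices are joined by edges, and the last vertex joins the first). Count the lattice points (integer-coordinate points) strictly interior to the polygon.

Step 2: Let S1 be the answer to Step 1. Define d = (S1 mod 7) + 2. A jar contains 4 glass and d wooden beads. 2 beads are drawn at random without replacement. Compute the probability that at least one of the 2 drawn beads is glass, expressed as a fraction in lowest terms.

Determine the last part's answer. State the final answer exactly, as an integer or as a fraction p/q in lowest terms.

Step 1: cross terms: (-14*-34 - -5*-40)=276, (-5*3 - -7*-34)=-253, (-7*16 - -38*3)=2, (-38*-40 - -14*16)=1744; twice the area = |1769| = 1769; area = 1769/2; boundary points = 3 + 1 + 1 + 8 = 13; strictly interior points = area - boundary/2 + 1 = 879; answer 879
Step 2: S1 = 879; d = 6; total draws C(10,2) = 45; complement C(6,2) = 15; favorable 45 - 15 = 30; P = 2/3; answer 2/3

2/3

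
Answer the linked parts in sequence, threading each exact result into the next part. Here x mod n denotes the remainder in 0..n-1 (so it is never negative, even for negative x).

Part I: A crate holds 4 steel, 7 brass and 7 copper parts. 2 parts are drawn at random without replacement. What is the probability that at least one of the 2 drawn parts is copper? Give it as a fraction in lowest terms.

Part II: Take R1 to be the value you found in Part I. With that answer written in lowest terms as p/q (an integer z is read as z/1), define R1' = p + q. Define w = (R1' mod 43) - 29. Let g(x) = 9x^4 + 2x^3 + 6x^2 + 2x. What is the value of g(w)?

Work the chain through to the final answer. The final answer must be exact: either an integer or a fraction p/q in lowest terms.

Part I: total draws C(18,2) = 153; complement C(11,2) = 55; favorable 153 - 55 = 98; P = 98/153; answer 98/153
Part II: R1 = 98/153; threaded value p + q = 251; w = 7; 9*(7)^4 + 2*(7)^3 + 6*(7)^2 + 2*(7)^1 = (21609) + (686) + (294) + (14) = 22603; answer 22603

22603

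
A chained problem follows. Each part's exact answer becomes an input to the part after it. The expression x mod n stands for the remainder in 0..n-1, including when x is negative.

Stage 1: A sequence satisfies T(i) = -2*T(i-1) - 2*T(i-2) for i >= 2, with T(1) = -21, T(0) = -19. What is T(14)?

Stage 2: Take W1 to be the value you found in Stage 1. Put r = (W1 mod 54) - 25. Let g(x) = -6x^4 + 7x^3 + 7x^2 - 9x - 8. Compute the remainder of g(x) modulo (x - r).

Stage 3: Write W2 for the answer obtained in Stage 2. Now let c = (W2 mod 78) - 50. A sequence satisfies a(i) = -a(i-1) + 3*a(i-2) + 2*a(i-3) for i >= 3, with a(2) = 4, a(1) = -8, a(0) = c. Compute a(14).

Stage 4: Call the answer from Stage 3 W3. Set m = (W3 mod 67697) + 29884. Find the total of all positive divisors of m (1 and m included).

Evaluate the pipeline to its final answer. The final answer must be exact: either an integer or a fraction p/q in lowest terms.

Stage 1: T(2) = -2*(-21) - 2*(-19) = 80; iterating: T(2)=80, T(3)=-118, T(4)=76, T(5)=84, T(6)=-320, T(7)=472, T(8)=-304, T(9)=-336, T(10)=1280, T(11)=-1888, T(12)=1216, T(13)=1344, T(14)=-5120; answer -5120
Stage 2: W1 = -5120; r = -15; remainder = value at the root: -6*(-15)^4 + 7*(-15)^3 + 7*(-15)^2 - 9*(-15)^1 - 8 = (-303750) + (-23625) + (1575) + (135) + (-8) = -325673; answer -325673
Stage 3: W2 = -325673; c = 5; a(3) = -1*(4) + 3*(-8) + 2*(5) = -18; iterating: a(3)=-18, a(4)=14, a(5)=-60, a(6)=66, a(7)=-218, a(8)=296, a(9)=-818, a(10)=1270, a(11)=-3132, a(12)=5306, a(13)=-12162, a(14)=21816; answer 21816
Stage 4: W3 = 21816; m = 51700; 51700 = 2^2 * 5^2 * 11 * 47; sigma = (1 + 2 + 4) * (1 + 5 + 25) * (1 + 11) * (1 + 47) = 7 * 31 * 12 * 48 = 124992; answer 124992

124992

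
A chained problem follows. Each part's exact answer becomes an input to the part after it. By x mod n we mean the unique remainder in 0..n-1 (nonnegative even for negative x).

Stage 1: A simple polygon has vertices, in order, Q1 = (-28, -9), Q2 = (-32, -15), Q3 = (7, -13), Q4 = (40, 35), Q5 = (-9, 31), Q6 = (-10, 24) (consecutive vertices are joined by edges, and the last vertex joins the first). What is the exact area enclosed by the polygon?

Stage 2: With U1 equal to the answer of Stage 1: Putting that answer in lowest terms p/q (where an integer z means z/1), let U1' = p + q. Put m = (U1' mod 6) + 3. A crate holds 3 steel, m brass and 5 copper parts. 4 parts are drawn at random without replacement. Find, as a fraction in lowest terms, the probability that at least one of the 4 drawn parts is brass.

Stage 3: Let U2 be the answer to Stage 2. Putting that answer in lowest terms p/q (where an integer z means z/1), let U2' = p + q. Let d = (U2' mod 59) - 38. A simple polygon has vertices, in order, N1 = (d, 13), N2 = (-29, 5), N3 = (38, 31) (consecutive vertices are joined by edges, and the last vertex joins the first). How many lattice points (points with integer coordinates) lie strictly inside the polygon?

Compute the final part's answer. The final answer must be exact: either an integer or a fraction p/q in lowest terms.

Stage 1: cross terms: (-28*-15 - -32*-9)=132, (-32*-13 - 7*-15)=521, (7*35 - 40*-13)=765, (40*31 - -9*35)=1555, (-9*24 - -10*31)=94, (-10*-9 - -28*24)=762; twice the area = |3829| = 3829; area = 3829/2; answer 3829/2
Stage 2: U1 = 3829/2; threaded value p + q = 3831; m = 6; total draws C(14,4) = 1001; complement C(8,4) = 70; favorable 1001 - 70 = 931; P = 133/143; answer 133/143
Stage 3: U2 = 133/143; threaded value p + q = 276; d = 2; cross terms: (2*5 - -29*13)=387, (-29*31 - 38*5)=-1089, (38*13 - 2*31)=432; twice the area = |-270| = 270; area = 135; boundary points = 1 + 1 + 18 = 20; strictly interior points = area - boundary/2 + 1 = 126; answer 126

126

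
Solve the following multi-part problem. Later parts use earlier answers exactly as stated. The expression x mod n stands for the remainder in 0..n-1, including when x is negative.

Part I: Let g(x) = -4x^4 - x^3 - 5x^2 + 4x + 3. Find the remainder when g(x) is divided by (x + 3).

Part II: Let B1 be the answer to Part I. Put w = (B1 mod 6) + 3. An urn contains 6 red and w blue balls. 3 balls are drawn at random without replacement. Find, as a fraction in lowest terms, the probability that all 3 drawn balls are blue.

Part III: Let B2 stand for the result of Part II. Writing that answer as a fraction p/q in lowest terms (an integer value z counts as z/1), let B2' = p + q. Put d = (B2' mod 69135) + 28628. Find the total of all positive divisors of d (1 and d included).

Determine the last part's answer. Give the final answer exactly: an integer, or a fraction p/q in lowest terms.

Part I: remainder = value at the root: -4*(-3)^4 - 1*(-3)^3 - 5*(-3)^2 + 4*(-3)^1 + 3 = (-324) + (27) + (-45) + (-12) + (3) = -351; answer -351
Part II: B1 = -351; w = 6; total draws C(12,3) = 220; favorable C(6,3) = 20; P = 1/11; answer 1/11
Part III: B2 = 1/11; threaded value p + q = 12; d = 28640; 28640 = 2^5 * 5 * 179; sigma = (1 + 2 + 4 + 8 + 16 + 32) * (1 + 5) * (1 + 179) = 63 * 6 * 180 = 68040; answer 68040

68040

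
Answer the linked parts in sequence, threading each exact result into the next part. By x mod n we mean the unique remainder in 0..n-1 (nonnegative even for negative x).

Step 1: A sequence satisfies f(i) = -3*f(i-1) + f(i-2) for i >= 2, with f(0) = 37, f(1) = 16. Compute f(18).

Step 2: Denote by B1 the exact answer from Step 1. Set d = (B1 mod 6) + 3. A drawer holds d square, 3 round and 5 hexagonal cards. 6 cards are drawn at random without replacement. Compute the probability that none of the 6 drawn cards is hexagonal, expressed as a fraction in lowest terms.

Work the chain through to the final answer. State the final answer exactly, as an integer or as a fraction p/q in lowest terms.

1/132

Step 1: f(2) = -3*(16) + 1*(37) = -11; iterating: f(2)=-11, f(3)=49, f(4)=-158, f(5)=523, f(6)=-1727, f(7)=5704, f(8)=-18839, f(9)=62221, f(10)=-205502, f(11)=678727, f(12)=-2241683, f(13)=7403776, f(14)=-24453011, f(15)=80762809, f(16)=-266741438, f(17)=880987123, f(18)=-2909702807; answer -2909702807
Step 2: B1 = -2909702807; d = 4; total draws C(12,6) = 924; favorable C(7,6) = 7; P = 1/132; answer 1/132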